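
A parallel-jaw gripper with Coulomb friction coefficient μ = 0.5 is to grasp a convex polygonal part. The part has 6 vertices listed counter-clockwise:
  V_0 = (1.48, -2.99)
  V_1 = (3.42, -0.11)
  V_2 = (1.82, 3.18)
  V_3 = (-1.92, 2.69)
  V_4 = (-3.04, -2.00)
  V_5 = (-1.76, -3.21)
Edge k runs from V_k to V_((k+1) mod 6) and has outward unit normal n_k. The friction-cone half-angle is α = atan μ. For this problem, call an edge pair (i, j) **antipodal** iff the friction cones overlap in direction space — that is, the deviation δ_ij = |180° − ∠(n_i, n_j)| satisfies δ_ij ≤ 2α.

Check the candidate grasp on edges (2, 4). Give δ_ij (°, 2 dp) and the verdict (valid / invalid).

δ = 50.85°, valid

α = atan 0.5 = 26.57°;  2α = 53.13°
edge 2: e_2 = (-3.74, -0.49);  n_2 = (-0.1299, +0.9915)
edge 4: e_4 = (+1.28, -1.21);  n_4 = (-0.6870, -0.7267)
∠(n_2, n_4) = 129.15°
δ = |180° − 129.15°| = 50.85°
50.85° ≤ 2α = 53.13°  →  valid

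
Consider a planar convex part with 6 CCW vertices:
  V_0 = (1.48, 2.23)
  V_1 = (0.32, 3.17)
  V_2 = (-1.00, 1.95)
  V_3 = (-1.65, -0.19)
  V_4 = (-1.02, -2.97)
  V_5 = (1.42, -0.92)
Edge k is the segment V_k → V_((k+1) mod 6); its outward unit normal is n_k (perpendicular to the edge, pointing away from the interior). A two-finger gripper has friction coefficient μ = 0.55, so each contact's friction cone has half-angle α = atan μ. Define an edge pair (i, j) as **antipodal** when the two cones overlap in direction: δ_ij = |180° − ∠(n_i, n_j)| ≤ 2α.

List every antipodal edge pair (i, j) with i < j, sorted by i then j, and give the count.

α = atan 0.55 = 28.81°;  2α = 57.62°
n_0 = (+0.6296, +0.7769)
n_1 = (-0.6787, +0.7344)
n_2 = (-0.9568, +0.2906)
n_3 = (-0.9753, -0.2210)
n_4 = (+0.6433, -0.7656)
n_5 = (+0.9998, -0.0190)
  (0,1): δ = 98.24°  ·
  (0,2): δ = 67.88°  ·
  (0,3): δ = 38.21°  ✓
  (0,4): δ = 79.06°  ·
  (0,5): δ = 127.93°  ·
  (1,2): δ = 149.64°  ·
  (1,3): δ = 119.98°  ·
  (1,4): δ = 2.71°  ✓
  (1,5): δ = 46.16°  ✓
  (2,3): δ = 150.34°  ·
  (2,4): δ = 33.07°  ✓
  (2,5): δ = 15.80°  ✓
  (3,4): δ = 62.73°  ·
  (3,5): δ = 13.86°  ✓
  (4,5): δ = 131.13°  ·
antipodal pairs: 6

count = 6; pairs: (0,3), (1,4), (1,5), (2,4), (2,5), (3,5)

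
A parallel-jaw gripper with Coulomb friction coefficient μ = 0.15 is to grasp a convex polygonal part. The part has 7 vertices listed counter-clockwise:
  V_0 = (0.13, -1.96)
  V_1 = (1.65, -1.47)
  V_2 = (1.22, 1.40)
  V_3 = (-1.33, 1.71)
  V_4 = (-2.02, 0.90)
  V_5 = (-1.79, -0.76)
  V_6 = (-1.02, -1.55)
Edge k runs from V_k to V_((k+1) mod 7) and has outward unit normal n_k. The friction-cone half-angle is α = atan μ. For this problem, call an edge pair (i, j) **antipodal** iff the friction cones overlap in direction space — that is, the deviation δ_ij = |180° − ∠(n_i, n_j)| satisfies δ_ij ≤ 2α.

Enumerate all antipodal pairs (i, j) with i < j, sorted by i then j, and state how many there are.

count = 2; pairs: (1,4), (2,6)

α = atan 0.15 = 8.53°;  2α = 17.06°
n_0 = (+0.3068, -0.9518)
n_1 = (+0.9890, +0.1482)
n_2 = (+0.1207, +0.9927)
n_3 = (-0.7612, +0.6485)
n_4 = (-0.9905, -0.1372)
n_5 = (-0.7161, -0.6980)
n_6 = (-0.3358, -0.9419)
  (0,1): δ = 99.35°  ·
  (0,2): δ = 24.80°  ·
  (0,3): δ = 31.71°  ·
  (0,4): δ = 80.02°  ·
  (0,5): δ = 116.40°  ·
  (0,6): δ = 142.51°  ·
  (1,2): δ = 105.45°  ·
  (1,3): δ = 48.95°  ·
  (1,4): δ = 0.63°  ✓
  (1,5): δ = 35.74°  ·
  (1,6): δ = 61.86°  ·
  (2,3): δ = 123.49°  ·
  (2,4): δ = 75.18°  ·
  (2,5): δ = 38.80°  ·
  (2,6): δ = 12.69°  ✓
  (3,4): δ = 131.69°  ·
  (3,5): δ = 95.31°  ·
  (3,6): δ = 69.20°  ·
  (4,5): δ = 143.62°  ·
  (4,6): δ = 117.51°  ·
  (5,6): δ = 153.89°  ·
antipodal pairs: 2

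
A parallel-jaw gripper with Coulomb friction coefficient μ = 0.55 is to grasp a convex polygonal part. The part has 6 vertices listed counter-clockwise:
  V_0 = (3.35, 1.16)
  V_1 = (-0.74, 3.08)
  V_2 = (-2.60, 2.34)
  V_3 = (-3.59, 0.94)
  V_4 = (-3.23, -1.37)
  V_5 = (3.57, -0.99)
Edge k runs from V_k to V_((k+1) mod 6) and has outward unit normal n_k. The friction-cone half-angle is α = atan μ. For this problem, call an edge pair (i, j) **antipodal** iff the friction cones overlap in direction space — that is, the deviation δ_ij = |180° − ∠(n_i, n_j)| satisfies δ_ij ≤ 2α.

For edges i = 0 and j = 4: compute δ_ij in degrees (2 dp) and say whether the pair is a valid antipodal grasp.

α = atan 0.55 = 28.81°;  2α = 57.62°
edge 0: e_0 = (-4.09, +1.92);  n_0 = (+0.4249, +0.9052)
edge 4: e_4 = (+6.80, +0.38);  n_4 = (+0.0558, -0.9984)
∠(n_0, n_4) = 151.65°
δ = |180° − 151.65°| = 28.35°
28.35° ≤ 2α = 57.62°  →  valid

δ = 28.35°, valid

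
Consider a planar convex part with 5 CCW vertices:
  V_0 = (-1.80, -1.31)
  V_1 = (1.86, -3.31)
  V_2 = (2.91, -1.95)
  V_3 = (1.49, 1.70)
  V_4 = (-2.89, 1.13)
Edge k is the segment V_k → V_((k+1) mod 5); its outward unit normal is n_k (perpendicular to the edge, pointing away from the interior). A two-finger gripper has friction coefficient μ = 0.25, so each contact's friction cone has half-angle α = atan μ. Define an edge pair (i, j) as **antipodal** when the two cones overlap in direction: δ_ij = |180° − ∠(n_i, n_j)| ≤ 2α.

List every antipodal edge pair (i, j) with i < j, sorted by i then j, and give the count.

α = atan 0.25 = 14.04°;  2α = 28.07°
n_0 = (-0.4795, -0.8775)
n_1 = (+0.7915, -0.6111)
n_2 = (+0.9320, +0.3626)
n_3 = (-0.1290, +0.9916)
n_4 = (-0.9130, -0.4079)
  (0,1): δ = 99.02°  ·
  (0,2): δ = 40.09°  ·
  (0,3): δ = 36.07°  ·
  (0,4): δ = 142.73°  ·
  (1,2): δ = 121.07°  ·
  (1,3): δ = 44.92°  ·
  (1,4): δ = 61.74°  ·
  (2,3): δ = 103.84°  ·
  (2,4): δ = 2.81°  ✓
  (3,4): δ = 73.34°  ·
antipodal pairs: 1

count = 1; pairs: (2,4)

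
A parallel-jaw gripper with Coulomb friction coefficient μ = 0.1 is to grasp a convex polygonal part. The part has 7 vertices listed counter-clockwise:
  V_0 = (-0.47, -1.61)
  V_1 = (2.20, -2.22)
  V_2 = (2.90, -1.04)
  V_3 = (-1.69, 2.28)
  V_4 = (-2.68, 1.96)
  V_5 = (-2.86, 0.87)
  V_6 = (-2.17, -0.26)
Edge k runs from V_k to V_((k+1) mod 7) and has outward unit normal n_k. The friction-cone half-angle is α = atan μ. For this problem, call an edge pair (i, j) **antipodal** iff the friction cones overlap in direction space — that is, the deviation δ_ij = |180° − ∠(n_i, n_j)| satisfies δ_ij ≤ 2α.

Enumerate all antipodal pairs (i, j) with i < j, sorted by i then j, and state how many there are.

α = atan 0.1 = 5.71°;  2α = 11.42°
n_0 = (-0.2227, -0.9749)
n_1 = (+0.8601, -0.5102)
n_2 = (+0.5861, +0.8103)
n_3 = (-0.3076, +0.9515)
n_4 = (-0.9866, +0.1629)
n_5 = (-0.8535, -0.5211)
n_6 = (-0.6219, -0.7831)
  (0,1): δ = 107.81°  ·
  (0,2): δ = 23.01°  ·
  (0,3): δ = 30.78°  ·
  (0,4): δ = 93.49°  ·
  (0,5): δ = 134.28°  ·
  (0,6): δ = 154.42°  ·
  (1,2): δ = 95.20°  ·
  (1,3): δ = 41.41°  ·
  (1,4): δ = 21.30°  ·
  (1,5): δ = 62.09°  ·
  (1,6): δ = 82.22°  ·
  (2,3): δ = 126.21°  ·
  (2,4): δ = 63.50°  ·
  (2,5): δ = 22.71°  ·
  (2,6): δ = 2.58°  ✓
  (3,4): δ = 117.29°  ·
  (3,5): δ = 76.50°  ·
  (3,6): δ = 56.37°  ·
  (4,5): δ = 139.21°  ·
  (4,6): δ = 119.08°  ·
  (5,6): δ = 159.86°  ·
antipodal pairs: 1

count = 1; pairs: (2,6)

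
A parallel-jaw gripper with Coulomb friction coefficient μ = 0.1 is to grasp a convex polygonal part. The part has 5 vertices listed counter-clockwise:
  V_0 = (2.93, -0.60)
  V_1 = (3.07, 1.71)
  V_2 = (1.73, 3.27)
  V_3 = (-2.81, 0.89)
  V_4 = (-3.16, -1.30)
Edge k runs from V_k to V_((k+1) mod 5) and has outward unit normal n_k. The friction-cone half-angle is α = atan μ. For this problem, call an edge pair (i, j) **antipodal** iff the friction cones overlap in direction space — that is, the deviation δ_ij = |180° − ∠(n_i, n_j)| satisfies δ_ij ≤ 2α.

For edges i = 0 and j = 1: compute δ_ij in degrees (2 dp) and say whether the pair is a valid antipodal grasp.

α = atan 0.1 = 5.71°;  2α = 11.42°
edge 0: e_0 = (+0.14, +2.31);  n_0 = (+0.9982, -0.0605)
edge 1: e_1 = (-1.34, +1.56);  n_1 = (+0.7586, +0.6516)
∠(n_0, n_1) = 44.13°
δ = |180° − 44.13°| = 135.87°
135.87° > 2α = 11.42°  →  invalid

δ = 135.87°, invalid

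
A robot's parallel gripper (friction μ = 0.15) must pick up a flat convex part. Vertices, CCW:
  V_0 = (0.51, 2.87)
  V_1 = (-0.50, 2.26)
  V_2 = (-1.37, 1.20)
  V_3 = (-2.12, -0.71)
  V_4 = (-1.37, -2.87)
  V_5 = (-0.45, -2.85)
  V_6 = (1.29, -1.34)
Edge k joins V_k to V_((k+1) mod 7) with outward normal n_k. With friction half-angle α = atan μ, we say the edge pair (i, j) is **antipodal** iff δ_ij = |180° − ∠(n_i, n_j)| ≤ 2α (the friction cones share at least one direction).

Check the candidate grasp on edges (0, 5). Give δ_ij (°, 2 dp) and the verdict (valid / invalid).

δ = 9.82°, valid

α = atan 0.15 = 8.53°;  2α = 17.06°
edge 0: e_0 = (-1.01, -0.61);  n_0 = (-0.5170, +0.8560)
edge 5: e_5 = (+1.74, +1.51);  n_5 = (+0.6554, -0.7553)
∠(n_0, n_5) = 170.18°
δ = |180° − 170.18°| = 9.82°
9.82° ≤ 2α = 17.06°  →  valid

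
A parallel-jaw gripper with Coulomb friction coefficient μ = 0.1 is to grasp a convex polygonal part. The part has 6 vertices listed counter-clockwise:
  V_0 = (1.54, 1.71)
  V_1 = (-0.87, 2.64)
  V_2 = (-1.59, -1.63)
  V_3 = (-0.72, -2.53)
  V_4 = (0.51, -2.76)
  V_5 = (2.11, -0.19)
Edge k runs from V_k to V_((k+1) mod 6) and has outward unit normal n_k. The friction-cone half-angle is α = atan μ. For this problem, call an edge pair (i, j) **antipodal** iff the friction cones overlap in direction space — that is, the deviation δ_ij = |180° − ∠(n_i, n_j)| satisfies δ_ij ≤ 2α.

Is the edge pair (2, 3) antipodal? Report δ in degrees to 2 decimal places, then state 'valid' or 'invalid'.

α = atan 0.1 = 5.71°;  2α = 11.42°
edge 2: e_2 = (+0.87, -0.90);  n_2 = (-0.7190, -0.6950)
edge 3: e_3 = (+1.23, -0.23);  n_3 = (-0.1838, -0.9830)
∠(n_2, n_3) = 35.38°
δ = |180° − 35.38°| = 144.62°
144.62° > 2α = 11.42°  →  invalid

δ = 144.62°, invalid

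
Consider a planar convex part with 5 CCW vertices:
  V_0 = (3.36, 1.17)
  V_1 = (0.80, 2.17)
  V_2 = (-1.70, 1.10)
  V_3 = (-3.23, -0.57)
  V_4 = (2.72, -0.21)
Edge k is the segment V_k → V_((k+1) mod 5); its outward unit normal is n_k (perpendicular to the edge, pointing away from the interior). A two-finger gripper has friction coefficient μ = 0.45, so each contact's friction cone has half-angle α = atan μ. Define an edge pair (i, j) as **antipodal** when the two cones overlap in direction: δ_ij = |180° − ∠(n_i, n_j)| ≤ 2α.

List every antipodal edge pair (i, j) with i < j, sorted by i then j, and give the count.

count = 5; pairs: (0,3), (1,3), (1,4), (2,3), (2,4)

α = atan 0.45 = 24.23°;  2α = 48.46°
n_0 = (+0.3639, +0.9315)
n_1 = (-0.3935, +0.9193)
n_2 = (-0.7373, +0.6755)
n_3 = (+0.0604, -0.9982)
n_4 = (+0.9072, -0.4207)
  (0,1): δ = 135.49°  ·
  (0,2): δ = 111.16°  ·
  (0,3): δ = 24.80°  ✓
  (0,4): δ = 86.46°  ·
  (1,2): δ = 155.67°  ·
  (1,3): δ = 19.71°  ✓
  (1,4): δ = 41.95°  ✓
  (2,3): δ = 44.04°  ✓
  (2,4): δ = 17.61°  ✓
  (3,4): δ = 118.34°  ·
antipodal pairs: 5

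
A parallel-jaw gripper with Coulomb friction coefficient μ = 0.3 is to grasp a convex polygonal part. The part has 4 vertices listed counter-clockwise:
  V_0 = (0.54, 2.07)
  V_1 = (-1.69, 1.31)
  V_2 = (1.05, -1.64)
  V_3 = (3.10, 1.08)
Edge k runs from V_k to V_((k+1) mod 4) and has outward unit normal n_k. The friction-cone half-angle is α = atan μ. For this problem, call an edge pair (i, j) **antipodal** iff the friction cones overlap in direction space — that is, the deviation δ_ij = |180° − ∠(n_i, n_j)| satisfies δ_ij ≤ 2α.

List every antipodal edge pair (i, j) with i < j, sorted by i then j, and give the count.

α = atan 0.3 = 16.70°;  2α = 33.40°
n_0 = (-0.3226, +0.9465)
n_1 = (-0.7327, -0.6805)
n_2 = (+0.7986, -0.6019)
n_3 = (+0.3607, +0.9327)
  (0,1): δ = 65.93°  ·
  (0,2): δ = 34.18°  ·
  (0,3): δ = 140.04°  ·
  (1,2): δ = 79.89°  ·
  (1,3): δ = 25.97°  ✓
  (2,3): δ = 74.14°  ·
antipodal pairs: 1

count = 1; pairs: (1,3)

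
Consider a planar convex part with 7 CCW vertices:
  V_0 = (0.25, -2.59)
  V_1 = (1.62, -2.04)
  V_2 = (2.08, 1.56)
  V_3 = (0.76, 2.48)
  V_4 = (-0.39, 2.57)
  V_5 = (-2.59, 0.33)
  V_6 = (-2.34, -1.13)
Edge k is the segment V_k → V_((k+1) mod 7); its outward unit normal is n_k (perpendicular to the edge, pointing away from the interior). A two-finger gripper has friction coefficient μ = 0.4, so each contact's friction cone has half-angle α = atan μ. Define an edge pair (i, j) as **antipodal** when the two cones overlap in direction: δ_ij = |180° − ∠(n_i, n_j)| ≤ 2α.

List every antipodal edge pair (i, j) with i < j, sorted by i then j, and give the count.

count = 6; pairs: (0,3), (0,4), (1,4), (1,5), (2,6), (3,6)

α = atan 0.4 = 21.80°;  2α = 43.60°
n_0 = (+0.3726, -0.9280)
n_1 = (+0.9919, -0.1267)
n_2 = (+0.5718, +0.8204)
n_3 = (+0.0780, +0.9970)
n_4 = (-0.7134, +0.7007)
n_5 = (-0.9857, -0.1688)
n_6 = (-0.4911, -0.8711)
  (0,1): δ = 119.16°  ·
  (0,2): δ = 56.75°  ·
  (0,3): δ = 26.35°  ✓
  (0,4): δ = 23.64°  ✓
  (0,5): δ = 77.84°  ·
  (0,6): δ = 128.72°  ·
  (1,2): δ = 117.59°  ·
  (1,3): δ = 87.19°  ·
  (1,4): δ = 37.20°  ✓
  (1,5): δ = 17.00°  ✓
  (1,6): δ = 67.87°  ·
  (2,3): δ = 149.60°  ·
  (2,4): δ = 99.61°  ·
  (2,5): δ = 45.41°  ·
  (2,6): δ = 5.47°  ✓
  (3,4): δ = 130.01°  ·
  (3,5): δ = 75.81°  ·
  (3,6): δ = 24.94°  ✓
  (4,5): δ = 125.80°  ·
  (4,6): δ = 74.93°  ·
  (5,6): δ = 129.13°  ·
antipodal pairs: 6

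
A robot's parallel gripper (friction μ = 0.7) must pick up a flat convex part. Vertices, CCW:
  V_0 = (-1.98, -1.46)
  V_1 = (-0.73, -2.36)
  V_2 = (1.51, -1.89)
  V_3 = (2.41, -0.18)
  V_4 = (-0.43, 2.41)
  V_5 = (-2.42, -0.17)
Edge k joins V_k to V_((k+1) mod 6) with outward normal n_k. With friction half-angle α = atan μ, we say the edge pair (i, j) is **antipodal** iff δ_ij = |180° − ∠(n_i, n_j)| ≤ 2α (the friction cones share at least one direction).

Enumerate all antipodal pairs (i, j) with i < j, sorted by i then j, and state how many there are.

count = 6; pairs: (0,3), (1,3), (1,4), (2,4), (2,5), (3,5)

α = atan 0.7 = 34.99°;  2α = 69.98°
n_0 = (-0.5843, -0.8115)
n_1 = (+0.2053, -0.9787)
n_2 = (+0.8849, -0.4657)
n_3 = (+0.6738, +0.7389)
n_4 = (-0.7918, +0.6107)
n_5 = (-0.9465, -0.3228)
  (0,1): δ = 132.40°  ·
  (0,2): δ = 82.00°  ·
  (0,3): δ = 6.61°  ✓
  (0,4): δ = 88.11°  ·
  (0,5): δ = 144.59°  ·
  (1,2): δ = 129.61°  ·
  (1,3): δ = 54.21°  ✓
  (1,4): δ = 40.51°  ✓
  (1,5): δ = 96.98°  ·
  (2,3): δ = 104.61°  ·
  (2,4): δ = 9.89°  ✓
  (2,5): δ = 46.59°  ✓
  (3,4): δ = 85.28°  ·
  (3,5): δ = 28.80°  ✓
  (4,5): δ = 123.52°  ·
antipodal pairs: 6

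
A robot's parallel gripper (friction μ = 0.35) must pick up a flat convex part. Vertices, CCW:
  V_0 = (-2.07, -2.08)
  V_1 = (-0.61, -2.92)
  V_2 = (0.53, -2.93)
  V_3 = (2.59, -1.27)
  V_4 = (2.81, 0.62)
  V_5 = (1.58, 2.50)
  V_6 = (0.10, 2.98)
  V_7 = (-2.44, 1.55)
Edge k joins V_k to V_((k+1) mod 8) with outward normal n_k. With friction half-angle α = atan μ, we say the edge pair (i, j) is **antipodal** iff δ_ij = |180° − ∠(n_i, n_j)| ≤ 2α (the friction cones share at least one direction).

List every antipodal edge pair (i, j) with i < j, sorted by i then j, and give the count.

α = atan 0.35 = 19.29°;  2α = 38.58°
n_0 = (-0.4987, -0.8668)
n_1 = (-0.0088, -1.0000)
n_2 = (+0.6275, -0.7787)
n_3 = (+0.9933, -0.1156)
n_4 = (+0.8368, +0.5475)
n_5 = (+0.3085, +0.9512)
n_6 = (-0.4906, +0.8714)
n_7 = (-0.9948, -0.1014)
  (0,1): δ = 150.59°  ·
  (0,2): δ = 111.22°  ·
  (0,3): δ = 66.73°  ·
  (0,4): δ = 26.89°  ✓
  (0,5): δ = 11.94°  ✓
  (0,6): δ = 59.29°  ·
  (0,7): δ = 125.73°  ·
  (1,2): δ = 140.63°  ·
  (1,3): δ = 96.14°  ·
  (1,4): δ = 56.30°  ·
  (1,5): δ = 17.47°  ✓
  (1,6): δ = 29.88°  ✓
  (1,7): δ = 96.32°  ·
  (2,3): δ = 135.50°  ·
  (2,4): δ = 95.67°  ·
  (2,5): δ = 56.83°  ·
  (2,6): δ = 9.48°  ✓
  (2,7): δ = 56.96°  ·
  (3,4): δ = 140.17°  ·
  (3,5): δ = 101.33°  ·
  (3,6): δ = 53.98°  ·
  (3,7): δ = 12.46°  ✓
  (4,5): δ = 141.16°  ·
  (4,6): δ = 93.82°  ·
  (4,7): δ = 27.37°  ✓
  (5,6): δ = 132.65°  ·
  (5,7): δ = 66.21°  ·
  (6,7): δ = 113.56°  ·
antipodal pairs: 7

count = 7; pairs: (0,4), (0,5), (1,5), (1,6), (2,6), (3,7), (4,7)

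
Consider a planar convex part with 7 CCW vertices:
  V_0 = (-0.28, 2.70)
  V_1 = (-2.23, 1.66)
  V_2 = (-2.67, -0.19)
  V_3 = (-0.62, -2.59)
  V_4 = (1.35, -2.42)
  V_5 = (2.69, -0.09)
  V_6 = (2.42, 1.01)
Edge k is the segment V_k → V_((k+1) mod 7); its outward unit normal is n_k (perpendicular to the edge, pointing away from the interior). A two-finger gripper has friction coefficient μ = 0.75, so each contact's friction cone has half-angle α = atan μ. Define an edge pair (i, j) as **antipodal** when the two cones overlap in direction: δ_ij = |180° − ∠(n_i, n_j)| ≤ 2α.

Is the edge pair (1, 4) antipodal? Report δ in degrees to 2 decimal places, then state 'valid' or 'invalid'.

α = atan 0.75 = 36.87°;  2α = 73.74°
edge 1: e_1 = (-0.44, -1.85);  n_1 = (-0.9729, +0.2314)
edge 4: e_4 = (+1.34, +2.33);  n_4 = (+0.8669, -0.4985)
∠(n_1, n_4) = 163.48°
δ = |180° − 163.48°| = 16.52°
16.52° ≤ 2α = 73.74°  →  valid

δ = 16.52°, valid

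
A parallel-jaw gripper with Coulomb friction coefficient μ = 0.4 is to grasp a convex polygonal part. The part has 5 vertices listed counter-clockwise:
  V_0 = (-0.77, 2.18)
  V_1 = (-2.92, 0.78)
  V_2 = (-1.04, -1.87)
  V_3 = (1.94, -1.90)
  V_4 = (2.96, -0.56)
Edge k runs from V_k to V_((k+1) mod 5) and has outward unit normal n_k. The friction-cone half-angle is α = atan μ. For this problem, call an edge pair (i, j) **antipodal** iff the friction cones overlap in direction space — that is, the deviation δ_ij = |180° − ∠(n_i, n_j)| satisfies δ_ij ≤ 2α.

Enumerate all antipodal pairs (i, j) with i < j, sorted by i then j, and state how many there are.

count = 4; pairs: (0,2), (0,3), (1,4), (2,4)

α = atan 0.4 = 21.80°;  2α = 43.60°
n_0 = (-0.5457, +0.8380)
n_1 = (-0.8156, -0.5786)
n_2 = (-0.0101, -0.9999)
n_3 = (+0.7957, -0.6057)
n_4 = (+0.5920, +0.8059)
  (0,1): δ = 87.72°  ·
  (0,2): δ = 33.65°  ✓
  (0,3): δ = 19.65°  ✓
  (0,4): δ = 110.63°  ·
  (1,2): δ = 125.93°  ·
  (1,3): δ = 72.63°  ·
  (1,4): δ = 18.35°  ✓
  (2,3): δ = 126.70°  ·
  (2,4): δ = 35.72°  ✓
  (3,4): δ = 89.02°  ·
antipodal pairs: 4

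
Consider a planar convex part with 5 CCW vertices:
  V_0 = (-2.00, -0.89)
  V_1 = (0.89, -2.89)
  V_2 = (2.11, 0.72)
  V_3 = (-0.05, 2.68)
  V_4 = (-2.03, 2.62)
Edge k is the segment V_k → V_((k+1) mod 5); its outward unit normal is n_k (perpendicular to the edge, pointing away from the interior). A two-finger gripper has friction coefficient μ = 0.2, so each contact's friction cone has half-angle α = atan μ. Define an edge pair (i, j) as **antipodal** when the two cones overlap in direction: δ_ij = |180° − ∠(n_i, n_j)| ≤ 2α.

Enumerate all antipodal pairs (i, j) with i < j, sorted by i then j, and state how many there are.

α = atan 0.2 = 11.31°;  2α = 22.62°
n_0 = (-0.5691, -0.8223)
n_1 = (+0.9474, -0.3202)
n_2 = (+0.6720, +0.7406)
n_3 = (-0.0303, +0.9995)
n_4 = (-1.0000, -0.0085)
  (0,1): δ = 73.99°  ·
  (0,2): δ = 7.54°  ✓
  (0,3): δ = 36.42°  ·
  (0,4): δ = 125.17°  ·
  (1,2): δ = 113.55°  ·
  (1,3): δ = 69.59°  ·
  (1,4): δ = 19.16°  ✓
  (2,3): δ = 136.04°  ·
  (2,4): δ = 47.29°  ·
  (3,4): δ = 91.25°  ·
antipodal pairs: 2

count = 2; pairs: (0,2), (1,4)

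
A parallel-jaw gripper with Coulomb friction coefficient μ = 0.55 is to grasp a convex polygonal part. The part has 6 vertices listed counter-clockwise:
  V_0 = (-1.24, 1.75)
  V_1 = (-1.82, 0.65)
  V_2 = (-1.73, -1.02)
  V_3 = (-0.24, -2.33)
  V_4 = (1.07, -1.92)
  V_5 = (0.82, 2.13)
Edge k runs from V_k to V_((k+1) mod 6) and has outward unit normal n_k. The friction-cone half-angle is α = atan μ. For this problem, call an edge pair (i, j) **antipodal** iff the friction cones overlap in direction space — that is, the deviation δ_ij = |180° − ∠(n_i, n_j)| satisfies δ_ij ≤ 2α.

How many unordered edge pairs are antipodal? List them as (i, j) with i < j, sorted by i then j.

α = atan 0.55 = 28.81°;  2α = 57.62°
n_0 = (-0.8846, +0.4664)
n_1 = (-0.9986, -0.0538)
n_2 = (-0.6603, -0.7510)
n_3 = (+0.2987, -0.9544)
n_4 = (+0.9981, +0.0616)
n_5 = (-0.1814, +0.9834)
  (0,1): δ = 149.11°  ·
  (0,2): δ = 103.52°  ·
  (0,3): δ = 44.82°  ✓
  (0,4): δ = 31.33°  ✓
  (0,5): δ = 128.25°  ·
  (1,2): δ = 134.41°  ·
  (1,3): δ = 75.71°  ·
  (1,4): δ = 0.45°  ✓
  (1,5): δ = 97.37°  ·
  (2,3): δ = 121.30°  ·
  (2,4): δ = 45.15°  ✓
  (2,5): δ = 51.77°  ✓
  (3,4): δ = 103.85°  ·
  (3,5): δ = 6.93°  ✓
  (4,5): δ = 83.08°  ·
antipodal pairs: 6

count = 6; pairs: (0,3), (0,4), (1,4), (2,4), (2,5), (3,5)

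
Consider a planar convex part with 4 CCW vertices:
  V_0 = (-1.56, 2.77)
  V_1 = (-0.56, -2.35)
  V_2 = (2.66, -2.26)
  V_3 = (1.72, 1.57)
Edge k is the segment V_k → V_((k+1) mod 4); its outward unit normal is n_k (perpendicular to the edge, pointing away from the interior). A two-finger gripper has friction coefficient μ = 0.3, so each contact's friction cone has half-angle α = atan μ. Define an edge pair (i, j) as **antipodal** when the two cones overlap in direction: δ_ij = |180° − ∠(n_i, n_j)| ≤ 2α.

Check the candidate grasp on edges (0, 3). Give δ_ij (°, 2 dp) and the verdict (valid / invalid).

δ = 58.85°, invalid

α = atan 0.3 = 16.70°;  2α = 33.40°
edge 0: e_0 = (+1.00, -5.12);  n_0 = (-0.9815, -0.1917)
edge 3: e_3 = (-3.28, +1.20);  n_3 = (+0.3436, +0.9391)
∠(n_0, n_3) = 121.15°
δ = |180° − 121.15°| = 58.85°
58.85° > 2α = 33.40°  →  invalid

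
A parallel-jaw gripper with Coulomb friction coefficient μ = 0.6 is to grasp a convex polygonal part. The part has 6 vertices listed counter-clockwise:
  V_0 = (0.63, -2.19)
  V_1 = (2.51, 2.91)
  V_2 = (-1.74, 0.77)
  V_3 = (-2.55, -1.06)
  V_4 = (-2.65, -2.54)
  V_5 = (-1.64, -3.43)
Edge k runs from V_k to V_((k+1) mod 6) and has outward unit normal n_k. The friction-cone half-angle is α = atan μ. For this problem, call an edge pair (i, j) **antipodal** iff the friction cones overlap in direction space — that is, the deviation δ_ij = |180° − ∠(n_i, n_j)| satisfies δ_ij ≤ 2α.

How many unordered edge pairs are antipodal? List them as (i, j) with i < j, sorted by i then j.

count = 6; pairs: (0,1), (0,2), (0,3), (1,5), (2,5), (3,5)

α = atan 0.6 = 30.96°;  2α = 61.93°
n_0 = (+0.9383, -0.3459)
n_1 = (-0.4497, +0.8932)
n_2 = (-0.9144, +0.4047)
n_3 = (-0.9977, +0.0674)
n_4 = (-0.6611, -0.7503)
n_5 = (+0.4794, -0.8776)
  (0,1): δ = 43.04°  ✓
  (0,2): δ = 3.64°  ✓
  (0,3): δ = 16.37°  ✓
  (0,4): δ = 68.85°  ·
  (0,5): δ = 138.88°  ·
  (1,2): δ = 140.60°  ·
  (1,3): δ = 120.59°  ·
  (1,4): δ = 68.11°  ·
  (1,5): δ = 1.92°  ✓
  (2,3): δ = 159.99°  ·
  (2,4): δ = 107.51°  ·
  (2,5): δ = 37.48°  ✓
  (3,4): δ = 127.52°  ·
  (3,5): δ = 57.49°  ✓
  (4,5): δ = 109.97°  ·
antipodal pairs: 6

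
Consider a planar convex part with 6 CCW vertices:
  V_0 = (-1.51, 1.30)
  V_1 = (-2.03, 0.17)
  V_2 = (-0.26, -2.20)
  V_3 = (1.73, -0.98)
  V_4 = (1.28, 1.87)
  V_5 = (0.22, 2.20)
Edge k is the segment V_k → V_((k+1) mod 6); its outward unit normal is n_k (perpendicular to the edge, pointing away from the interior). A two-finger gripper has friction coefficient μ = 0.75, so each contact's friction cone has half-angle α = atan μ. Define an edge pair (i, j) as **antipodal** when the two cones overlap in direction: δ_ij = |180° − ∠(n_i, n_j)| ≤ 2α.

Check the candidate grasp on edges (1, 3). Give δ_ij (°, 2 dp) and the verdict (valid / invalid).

δ = 27.78°, valid

α = atan 0.75 = 36.87°;  2α = 73.74°
edge 1: e_1 = (+1.77, -2.37);  n_1 = (-0.8012, -0.5984)
edge 3: e_3 = (-0.45, +2.85);  n_3 = (+0.9878, +0.1560)
∠(n_1, n_3) = 152.22°
δ = |180° − 152.22°| = 27.78°
27.78° ≤ 2α = 73.74°  →  valid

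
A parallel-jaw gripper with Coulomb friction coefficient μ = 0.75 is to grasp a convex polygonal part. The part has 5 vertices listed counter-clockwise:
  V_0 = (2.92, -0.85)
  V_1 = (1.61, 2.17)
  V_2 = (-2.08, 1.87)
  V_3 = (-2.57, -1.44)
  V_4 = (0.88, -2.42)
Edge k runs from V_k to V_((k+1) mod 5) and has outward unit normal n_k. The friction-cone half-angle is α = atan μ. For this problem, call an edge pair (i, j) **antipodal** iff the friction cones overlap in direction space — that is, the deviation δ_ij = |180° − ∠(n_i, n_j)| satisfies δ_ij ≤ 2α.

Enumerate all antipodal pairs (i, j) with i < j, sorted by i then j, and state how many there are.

α = atan 0.75 = 36.87°;  2α = 73.74°
n_0 = (+0.9174, +0.3979)
n_1 = (-0.0810, +0.9967)
n_2 = (-0.9892, +0.1464)
n_3 = (-0.2732, -0.9619)
n_4 = (+0.6099, -0.7925)
  (0,1): δ = 108.80°  ·
  (0,2): δ = 31.87°  ✓
  (0,3): δ = 50.69°  ✓
  (0,4): δ = 104.13°  ·
  (1,2): δ = 103.07°  ·
  (1,3): δ = 20.51°  ✓
  (1,4): δ = 32.93°  ✓
  (2,3): δ = 97.44°  ·
  (2,4): δ = 44.00°  ✓
  (3,4): δ = 126.56°  ·
antipodal pairs: 5

count = 5; pairs: (0,2), (0,3), (1,3), (1,4), (2,4)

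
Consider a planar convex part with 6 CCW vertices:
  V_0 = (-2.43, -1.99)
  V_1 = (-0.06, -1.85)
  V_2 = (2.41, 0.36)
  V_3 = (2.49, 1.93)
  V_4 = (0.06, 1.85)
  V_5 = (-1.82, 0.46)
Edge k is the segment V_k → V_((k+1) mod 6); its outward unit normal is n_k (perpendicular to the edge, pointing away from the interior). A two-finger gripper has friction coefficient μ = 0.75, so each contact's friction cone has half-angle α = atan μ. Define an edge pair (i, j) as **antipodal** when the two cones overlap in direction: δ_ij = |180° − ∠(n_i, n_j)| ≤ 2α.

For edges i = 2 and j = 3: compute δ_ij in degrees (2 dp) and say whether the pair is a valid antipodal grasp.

α = atan 0.75 = 36.87°;  2α = 73.74°
edge 2: e_2 = (+0.08, +1.57);  n_2 = (+0.9987, -0.0509)
edge 3: e_3 = (-2.43, -0.08);  n_3 = (-0.0329, +0.9995)
∠(n_2, n_3) = 94.80°
δ = |180° − 94.80°| = 85.20°
85.20° > 2α = 73.74°  →  invalid

δ = 85.20°, invalid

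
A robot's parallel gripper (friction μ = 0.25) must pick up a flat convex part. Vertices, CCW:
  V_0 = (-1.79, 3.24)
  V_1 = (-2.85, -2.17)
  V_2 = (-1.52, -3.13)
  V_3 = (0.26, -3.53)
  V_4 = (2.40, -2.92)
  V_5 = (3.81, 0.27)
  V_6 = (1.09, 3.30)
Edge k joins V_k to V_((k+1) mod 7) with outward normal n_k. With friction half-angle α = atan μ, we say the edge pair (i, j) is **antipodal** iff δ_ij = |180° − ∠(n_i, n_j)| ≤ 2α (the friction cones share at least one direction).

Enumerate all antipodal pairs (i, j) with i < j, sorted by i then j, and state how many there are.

α = atan 0.25 = 14.04°;  2α = 28.07°
n_0 = (-0.9813, +0.1923)
n_1 = (-0.5853, -0.8108)
n_2 = (-0.2193, -0.9757)
n_3 = (+0.2741, -0.9617)
n_4 = (+0.9146, -0.4043)
n_5 = (+0.7441, +0.6680)
n_6 = (-0.0208, +0.9998)
  (0,1): δ = 114.74°  ·
  (0,2): δ = 91.58°  ·
  (0,3): δ = 63.00°  ·
  (0,4): δ = 12.76°  ✓
  (0,5): δ = 53.00°  ·
  (0,6): δ = 102.28°  ·
  (1,2): δ = 156.84°  ·
  (1,3): δ = 128.27°  ·
  (1,4): δ = 78.02°  ·
  (1,5): δ = 12.26°  ✓
  (1,6): δ = 37.02°  ·
  (2,3): δ = 151.42°  ·
  (2,4): δ = 101.18°  ·
  (2,5): δ = 35.42°  ·
  (2,6): δ = 13.86°  ✓
  (3,4): δ = 129.76°  ·
  (3,5): δ = 64.00°  ·
  (3,6): δ = 14.72°  ✓
  (4,5): δ = 114.24°  ·
  (4,6): δ = 64.96°  ·
  (5,6): δ = 130.72°  ·
antipodal pairs: 4

count = 4; pairs: (0,4), (1,5), (2,6), (3,6)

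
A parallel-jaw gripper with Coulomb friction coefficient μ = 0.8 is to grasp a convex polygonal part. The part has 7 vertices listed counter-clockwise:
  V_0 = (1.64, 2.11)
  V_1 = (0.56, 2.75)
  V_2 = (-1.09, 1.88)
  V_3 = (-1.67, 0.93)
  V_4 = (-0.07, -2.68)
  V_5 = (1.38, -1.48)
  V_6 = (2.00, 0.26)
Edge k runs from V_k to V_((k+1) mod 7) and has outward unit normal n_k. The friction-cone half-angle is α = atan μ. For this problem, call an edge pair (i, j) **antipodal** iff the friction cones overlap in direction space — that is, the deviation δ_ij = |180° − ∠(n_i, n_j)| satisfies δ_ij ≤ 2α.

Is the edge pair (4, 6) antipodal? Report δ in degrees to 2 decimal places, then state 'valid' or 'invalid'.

δ = 118.60°, invalid

α = atan 0.8 = 38.66°;  2α = 77.32°
edge 4: e_4 = (+1.45, +1.20);  n_4 = (+0.6376, -0.7704)
edge 6: e_6 = (-0.36, +1.85);  n_6 = (+0.9816, +0.1910)
∠(n_4, n_6) = 61.40°
δ = |180° − 61.40°| = 118.60°
118.60° > 2α = 77.32°  →  invalid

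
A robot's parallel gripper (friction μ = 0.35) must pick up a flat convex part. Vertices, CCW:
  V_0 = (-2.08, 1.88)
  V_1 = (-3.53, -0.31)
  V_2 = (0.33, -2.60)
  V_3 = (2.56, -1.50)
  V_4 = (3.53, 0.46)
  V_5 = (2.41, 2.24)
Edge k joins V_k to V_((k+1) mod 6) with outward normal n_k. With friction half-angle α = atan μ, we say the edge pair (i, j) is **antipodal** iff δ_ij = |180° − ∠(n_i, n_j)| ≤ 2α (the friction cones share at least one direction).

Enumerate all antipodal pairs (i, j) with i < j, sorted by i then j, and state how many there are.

count = 5; pairs: (0,2), (0,3), (1,4), (1,5), (2,5)

α = atan 0.35 = 19.29°;  2α = 38.58°
n_0 = (-0.8338, +0.5521)
n_1 = (-0.5102, -0.8600)
n_2 = (+0.4424, -0.8968)
n_3 = (+0.8962, -0.4436)
n_4 = (+0.8464, +0.5326)
n_5 = (-0.0799, +0.9968)
  (0,1): δ = 87.17°  ·
  (0,2): δ = 30.24°  ✓
  (0,3): δ = 7.18°  ✓
  (0,4): δ = 65.69°  ·
  (0,5): δ = 128.09°  ·
  (1,2): δ = 123.06°  ·
  (1,3): δ = 85.65°  ·
  (1,4): δ = 27.14°  ✓
  (1,5): δ = 35.26°  ✓
  (2,3): δ = 142.59°  ·
  (2,4): δ = 84.08°  ·
  (2,5): δ = 21.67°  ✓
  (3,4): δ = 121.49°  ·
  (3,5): δ = 59.09°  ·
  (4,5): δ = 117.59°  ·
antipodal pairs: 5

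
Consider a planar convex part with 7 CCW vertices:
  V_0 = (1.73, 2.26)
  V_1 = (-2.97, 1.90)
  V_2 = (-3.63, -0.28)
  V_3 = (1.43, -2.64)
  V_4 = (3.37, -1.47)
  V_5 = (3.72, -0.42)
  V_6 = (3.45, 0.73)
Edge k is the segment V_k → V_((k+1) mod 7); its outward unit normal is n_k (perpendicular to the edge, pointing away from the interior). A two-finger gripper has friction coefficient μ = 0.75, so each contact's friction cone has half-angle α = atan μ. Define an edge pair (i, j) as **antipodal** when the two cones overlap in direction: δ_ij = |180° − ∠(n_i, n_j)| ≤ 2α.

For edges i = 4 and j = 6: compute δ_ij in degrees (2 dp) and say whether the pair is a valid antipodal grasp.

α = atan 0.75 = 36.87°;  2α = 73.74°
edge 4: e_4 = (+0.35, +1.05);  n_4 = (+0.9487, -0.3162)
edge 6: e_6 = (-1.72, +1.53);  n_6 = (+0.6646, +0.7472)
∠(n_4, n_6) = 66.78°
δ = |180° − 66.78°| = 113.22°
113.22° > 2α = 73.74°  →  invalid

δ = 113.22°, invalid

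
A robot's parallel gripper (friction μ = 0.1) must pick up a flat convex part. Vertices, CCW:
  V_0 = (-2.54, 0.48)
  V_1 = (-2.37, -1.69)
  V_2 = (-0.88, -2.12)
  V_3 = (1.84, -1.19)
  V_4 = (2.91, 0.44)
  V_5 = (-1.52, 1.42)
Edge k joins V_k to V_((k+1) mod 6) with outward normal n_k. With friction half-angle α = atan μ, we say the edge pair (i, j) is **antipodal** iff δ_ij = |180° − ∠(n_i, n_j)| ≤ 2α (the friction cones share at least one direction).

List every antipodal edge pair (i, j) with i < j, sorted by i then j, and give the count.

count = 1; pairs: (1,4)

α = atan 0.1 = 5.71°;  2α = 11.42°
n_0 = (-0.9969, -0.0781)
n_1 = (-0.2773, -0.9608)
n_2 = (+0.3235, -0.9462)
n_3 = (+0.8360, -0.5488)
n_4 = (+0.2160, +0.9764)
n_5 = (-0.6777, +0.7354)
  (0,1): δ = 110.58°  ·
  (0,2): δ = 75.60°  ·
  (0,3): δ = 37.76°  ·
  (0,4): δ = 73.05°  ·
  (0,5): δ = 128.18°  ·
  (1,2): δ = 145.03°  ·
  (1,3): δ = 107.18°  ·
  (1,4): δ = 3.62°  ✓
  (1,5): δ = 58.76°  ·
  (2,3): δ = 142.16°  ·
  (2,4): δ = 31.35°  ·
  (2,5): δ = 23.79°  ·
  (3,4): δ = 69.19°  ·
  (3,5): δ = 14.05°  ·
  (4,5): δ = 124.86°  ·
antipodal pairs: 1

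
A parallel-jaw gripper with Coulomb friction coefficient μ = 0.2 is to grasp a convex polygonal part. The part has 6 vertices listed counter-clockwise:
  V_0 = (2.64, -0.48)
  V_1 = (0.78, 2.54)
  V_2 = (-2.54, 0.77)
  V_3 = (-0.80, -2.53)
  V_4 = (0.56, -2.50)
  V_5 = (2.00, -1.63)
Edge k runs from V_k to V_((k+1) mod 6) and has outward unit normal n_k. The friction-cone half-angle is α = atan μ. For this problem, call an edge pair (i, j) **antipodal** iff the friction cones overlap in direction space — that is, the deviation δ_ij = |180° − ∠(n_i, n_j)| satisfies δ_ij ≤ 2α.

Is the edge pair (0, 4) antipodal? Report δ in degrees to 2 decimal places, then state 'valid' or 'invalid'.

α = atan 0.2 = 11.31°;  2α = 22.62°
edge 0: e_0 = (-1.86, +3.02);  n_0 = (+0.8515, +0.5244)
edge 4: e_4 = (+1.44, +0.87);  n_4 = (+0.5171, -0.8559)
∠(n_0, n_4) = 90.49°
δ = |180° − 90.49°| = 89.51°
89.51° > 2α = 22.62°  →  invalid

δ = 89.51°, invalid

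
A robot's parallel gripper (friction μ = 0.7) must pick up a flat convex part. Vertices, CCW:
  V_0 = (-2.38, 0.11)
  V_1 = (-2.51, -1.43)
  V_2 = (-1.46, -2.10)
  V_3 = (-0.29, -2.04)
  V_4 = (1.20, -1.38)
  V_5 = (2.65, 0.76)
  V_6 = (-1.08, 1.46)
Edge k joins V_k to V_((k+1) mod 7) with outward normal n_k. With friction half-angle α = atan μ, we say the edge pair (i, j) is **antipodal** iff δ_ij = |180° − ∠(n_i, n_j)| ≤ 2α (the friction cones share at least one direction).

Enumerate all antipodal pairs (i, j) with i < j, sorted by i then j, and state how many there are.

α = atan 0.7 = 34.99°;  2α = 69.98°
n_0 = (-0.9965, +0.0841)
n_1 = (-0.5379, -0.8430)
n_2 = (+0.0512, -0.9987)
n_3 = (+0.4050, -0.9143)
n_4 = (+0.8279, -0.5609)
n_5 = (+0.1844, +0.9828)
n_6 = (-0.7203, +0.6936)
  (0,1): δ = 117.72°  ·
  (0,2): δ = 82.24°  ·
  (0,3): δ = 61.28°  ✓
  (0,4): δ = 29.30°  ✓
  (0,5): δ = 84.20°  ·
  (0,6): δ = 140.91°  ·
  (1,2): δ = 144.52°  ·
  (1,3): δ = 123.57°  ·
  (1,4): δ = 91.58°  ·
  (1,5): δ = 21.91°  ✓
  (1,6): δ = 78.62°  ·
  (2,3): δ = 159.04°  ·
  (2,4): δ = 127.06°  ·
  (2,5): δ = 13.56°  ✓
  (2,6): δ = 43.15°  ✓
  (3,4): δ = 148.01°  ·
  (3,5): δ = 34.52°  ✓
  (3,6): δ = 22.19°  ✓
  (4,5): δ = 66.51°  ✓
  (4,6): δ = 9.80°  ✓
  (5,6): δ = 123.29°  ·
antipodal pairs: 9

count = 9; pairs: (0,3), (0,4), (1,5), (2,5), (2,6), (3,5), (3,6), (4,5), (4,6)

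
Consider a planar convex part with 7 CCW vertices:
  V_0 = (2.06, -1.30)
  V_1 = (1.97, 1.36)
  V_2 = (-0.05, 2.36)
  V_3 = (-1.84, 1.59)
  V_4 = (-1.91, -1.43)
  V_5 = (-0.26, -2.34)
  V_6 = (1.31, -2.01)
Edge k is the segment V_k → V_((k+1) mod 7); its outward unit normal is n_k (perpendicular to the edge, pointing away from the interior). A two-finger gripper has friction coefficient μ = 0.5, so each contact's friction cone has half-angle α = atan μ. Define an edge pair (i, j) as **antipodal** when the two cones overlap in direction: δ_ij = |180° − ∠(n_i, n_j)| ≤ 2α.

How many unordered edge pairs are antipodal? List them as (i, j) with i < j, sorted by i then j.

count = 7; pairs: (0,3), (1,4), (1,5), (2,4), (2,5), (2,6), (3,6)

α = atan 0.5 = 26.57°;  2α = 53.13°
n_0 = (+0.9994, +0.0338)
n_1 = (+0.4437, +0.8962)
n_2 = (-0.3952, +0.9186)
n_3 = (-0.9997, +0.0232)
n_4 = (-0.4829, -0.8757)
n_5 = (+0.2057, -0.9786)
n_6 = (+0.6875, -0.7262)
  (0,1): δ = 118.28°  ·
  (0,2): δ = 68.66°  ·
  (0,3): δ = 3.27°  ✓
  (0,4): δ = 59.18°  ·
  (0,5): δ = 99.93°  ·
  (0,6): δ = 131.49°  ·
  (1,2): δ = 130.39°  ·
  (1,3): δ = 64.99°  ·
  (1,4): δ = 2.54°  ✓
  (1,5): δ = 38.21°  ✓
  (1,6): δ = 69.77°  ·
  (2,3): δ = 114.60°  ·
  (2,4): δ = 52.15°  ✓
  (2,5): δ = 11.41°  ✓
  (2,6): δ = 20.15°  ✓
  (3,4): δ = 117.55°  ·
  (3,5): δ = 76.80°  ·
  (3,6): δ = 45.24°  ✓
  (4,5): δ = 139.25°  ·
  (4,6): δ = 107.69°  ·
  (5,6): δ = 148.44°  ·
antipodal pairs: 7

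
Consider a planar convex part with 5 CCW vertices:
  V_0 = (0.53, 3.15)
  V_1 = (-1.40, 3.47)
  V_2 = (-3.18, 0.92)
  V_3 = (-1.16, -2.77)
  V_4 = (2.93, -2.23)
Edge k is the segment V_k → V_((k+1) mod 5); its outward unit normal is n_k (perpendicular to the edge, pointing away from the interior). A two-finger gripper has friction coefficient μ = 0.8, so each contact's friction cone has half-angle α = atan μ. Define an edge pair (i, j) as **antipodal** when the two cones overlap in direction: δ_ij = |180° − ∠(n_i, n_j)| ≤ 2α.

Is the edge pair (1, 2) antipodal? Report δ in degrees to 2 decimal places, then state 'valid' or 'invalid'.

δ = 116.39°, invalid

α = atan 0.8 = 38.66°;  2α = 77.32°
edge 1: e_1 = (-1.78, -2.55);  n_1 = (-0.8200, +0.5724)
edge 2: e_2 = (+2.02, -3.69);  n_2 = (-0.8772, -0.4802)
∠(n_1, n_2) = 63.61°
δ = |180° − 63.61°| = 116.39°
116.39° > 2α = 77.32°  →  invalid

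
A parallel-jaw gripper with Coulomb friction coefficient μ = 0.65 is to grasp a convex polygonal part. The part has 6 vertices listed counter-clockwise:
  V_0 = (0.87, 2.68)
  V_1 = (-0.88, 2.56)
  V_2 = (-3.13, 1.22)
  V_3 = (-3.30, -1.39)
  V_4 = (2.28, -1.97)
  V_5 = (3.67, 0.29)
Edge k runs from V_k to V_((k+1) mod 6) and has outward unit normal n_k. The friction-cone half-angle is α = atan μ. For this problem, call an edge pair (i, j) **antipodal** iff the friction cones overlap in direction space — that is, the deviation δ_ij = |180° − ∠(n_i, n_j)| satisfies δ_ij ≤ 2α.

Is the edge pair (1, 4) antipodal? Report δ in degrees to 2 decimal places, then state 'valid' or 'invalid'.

α = atan 0.65 = 33.02°;  2α = 66.05°
edge 1: e_1 = (-2.25, -1.34);  n_1 = (-0.5117, +0.8592)
edge 4: e_4 = (+1.39, +2.26);  n_4 = (+0.8518, -0.5239)
∠(n_1, n_4) = 152.37°
δ = |180° − 152.37°| = 27.63°
27.63° ≤ 2α = 66.05°  →  valid

δ = 27.63°, valid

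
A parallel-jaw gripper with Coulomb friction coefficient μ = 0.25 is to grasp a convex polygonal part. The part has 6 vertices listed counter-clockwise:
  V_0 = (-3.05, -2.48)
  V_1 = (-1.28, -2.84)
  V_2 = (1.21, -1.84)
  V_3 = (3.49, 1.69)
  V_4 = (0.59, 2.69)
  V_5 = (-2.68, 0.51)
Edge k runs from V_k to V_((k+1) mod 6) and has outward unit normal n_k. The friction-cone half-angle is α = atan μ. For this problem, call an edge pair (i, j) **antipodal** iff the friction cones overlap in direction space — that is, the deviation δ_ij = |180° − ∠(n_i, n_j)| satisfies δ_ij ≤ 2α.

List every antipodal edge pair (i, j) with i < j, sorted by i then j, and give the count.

α = atan 0.25 = 14.04°;  2α = 28.07°
n_0 = (-0.1993, -0.9799)
n_1 = (+0.3727, -0.9280)
n_2 = (+0.8400, -0.5426)
n_3 = (+0.3260, +0.9454)
n_4 = (-0.5547, +0.8321)
n_5 = (-0.9924, +0.1228)
  (0,1): δ = 146.62°  ·
  (0,2): δ = 111.36°  ·
  (0,3): δ = 7.53°  ✓
  (0,4): δ = 45.19°  ·
  (0,5): δ = 94.44°  ·
  (1,2): δ = 144.74°  ·
  (1,3): δ = 40.91°  ·
  (1,4): δ = 11.81°  ✓
  (1,5): δ = 61.07°  ·
  (2,3): δ = 76.17°  ·
  (2,4): δ = 23.45°  ✓
  (2,5): δ = 25.80°  ✓
  (3,4): δ = 127.28°  ·
  (3,5): δ = 78.03°  ·
  (4,5): δ = 130.74°  ·
antipodal pairs: 4

count = 4; pairs: (0,3), (1,4), (2,4), (2,5)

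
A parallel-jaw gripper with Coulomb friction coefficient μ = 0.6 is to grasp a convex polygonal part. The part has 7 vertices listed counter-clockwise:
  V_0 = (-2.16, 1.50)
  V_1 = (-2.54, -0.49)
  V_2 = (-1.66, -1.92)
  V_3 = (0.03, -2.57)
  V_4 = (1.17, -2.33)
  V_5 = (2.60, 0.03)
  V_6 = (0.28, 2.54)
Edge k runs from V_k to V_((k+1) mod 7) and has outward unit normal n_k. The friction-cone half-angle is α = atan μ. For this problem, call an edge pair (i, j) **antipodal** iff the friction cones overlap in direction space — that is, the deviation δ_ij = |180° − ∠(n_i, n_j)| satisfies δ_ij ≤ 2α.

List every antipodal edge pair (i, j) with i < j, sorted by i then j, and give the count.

α = atan 0.6 = 30.96°;  2α = 61.93°
n_0 = (-0.9823, +0.1876)
n_1 = (-0.8517, -0.5241)
n_2 = (-0.3590, -0.9333)
n_3 = (+0.2060, -0.9785)
n_4 = (+0.8552, -0.5182)
n_5 = (+0.7344, +0.6788)
n_6 = (-0.3921, +0.9199)
  (0,1): δ = 137.58°  ·
  (0,2): δ = 100.23°  ·
  (0,3): δ = 67.30°  ·
  (0,4): δ = 20.40°  ✓
  (0,5): δ = 53.56°  ✓
  (0,6): δ = 123.90°  ·
  (1,2): δ = 142.65°  ·
  (1,3): δ = 109.72°  ·
  (1,4): δ = 62.82°  ·
  (1,5): δ = 11.14°  ✓
  (1,6): δ = 81.48°  ·
  (2,3): δ = 147.07°  ·
  (2,4): δ = 100.18°  ·
  (2,5): δ = 26.22°  ✓
  (2,6): δ = 44.12°  ✓
  (3,4): δ = 133.10°  ·
  (3,5): δ = 59.14°  ✓
  (3,6): δ = 11.20°  ✓
  (4,5): δ = 106.04°  ·
  (4,6): δ = 35.70°  ✓
  (5,6): δ = 109.66°  ·
antipodal pairs: 8

count = 8; pairs: (0,4), (0,5), (1,5), (2,5), (2,6), (3,5), (3,6), (4,6)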